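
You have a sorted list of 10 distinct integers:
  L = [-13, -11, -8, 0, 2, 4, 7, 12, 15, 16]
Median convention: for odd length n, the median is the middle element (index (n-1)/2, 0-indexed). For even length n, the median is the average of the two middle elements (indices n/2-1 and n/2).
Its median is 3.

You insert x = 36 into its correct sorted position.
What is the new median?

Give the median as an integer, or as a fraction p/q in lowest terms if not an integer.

Old list (sorted, length 10): [-13, -11, -8, 0, 2, 4, 7, 12, 15, 16]
Old median = 3
Insert x = 36
Old length even (10). Middle pair: indices 4,5 = 2,4.
New length odd (11). New median = single middle element.
x = 36: 10 elements are < x, 0 elements are > x.
New sorted list: [-13, -11, -8, 0, 2, 4, 7, 12, 15, 16, 36]
New median = 4

Answer: 4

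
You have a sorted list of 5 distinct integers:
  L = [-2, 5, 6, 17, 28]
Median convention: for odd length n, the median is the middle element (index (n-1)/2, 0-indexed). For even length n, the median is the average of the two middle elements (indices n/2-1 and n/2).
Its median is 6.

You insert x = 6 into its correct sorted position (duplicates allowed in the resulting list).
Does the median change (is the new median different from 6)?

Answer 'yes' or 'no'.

Answer: no

Derivation:
Old median = 6
Insert x = 6
New median = 6
Changed? no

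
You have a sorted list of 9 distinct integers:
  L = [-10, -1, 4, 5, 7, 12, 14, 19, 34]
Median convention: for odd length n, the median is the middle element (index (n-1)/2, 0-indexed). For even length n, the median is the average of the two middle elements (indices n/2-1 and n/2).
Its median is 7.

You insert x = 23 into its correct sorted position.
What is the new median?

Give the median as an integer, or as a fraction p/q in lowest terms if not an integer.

Answer: 19/2

Derivation:
Old list (sorted, length 9): [-10, -1, 4, 5, 7, 12, 14, 19, 34]
Old median = 7
Insert x = 23
Old length odd (9). Middle was index 4 = 7.
New length even (10). New median = avg of two middle elements.
x = 23: 8 elements are < x, 1 elements are > x.
New sorted list: [-10, -1, 4, 5, 7, 12, 14, 19, 23, 34]
New median = 19/2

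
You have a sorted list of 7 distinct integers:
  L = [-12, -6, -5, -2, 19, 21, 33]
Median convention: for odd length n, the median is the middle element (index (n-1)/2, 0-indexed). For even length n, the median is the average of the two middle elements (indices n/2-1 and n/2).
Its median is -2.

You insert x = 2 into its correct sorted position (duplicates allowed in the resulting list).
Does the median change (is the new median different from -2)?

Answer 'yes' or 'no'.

Old median = -2
Insert x = 2
New median = 0
Changed? yes

Answer: yes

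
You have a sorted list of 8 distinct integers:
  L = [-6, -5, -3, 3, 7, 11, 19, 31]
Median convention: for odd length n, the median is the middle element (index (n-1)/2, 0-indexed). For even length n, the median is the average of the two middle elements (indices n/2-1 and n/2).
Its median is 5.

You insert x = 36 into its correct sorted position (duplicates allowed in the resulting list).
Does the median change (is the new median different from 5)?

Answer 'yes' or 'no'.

Answer: yes

Derivation:
Old median = 5
Insert x = 36
New median = 7
Changed? yes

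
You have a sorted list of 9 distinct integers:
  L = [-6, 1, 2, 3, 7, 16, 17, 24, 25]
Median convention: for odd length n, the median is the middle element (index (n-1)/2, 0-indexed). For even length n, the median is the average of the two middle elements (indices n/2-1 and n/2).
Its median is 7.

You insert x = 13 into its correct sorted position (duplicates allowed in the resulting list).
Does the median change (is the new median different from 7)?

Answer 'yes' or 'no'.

Old median = 7
Insert x = 13
New median = 10
Changed? yes

Answer: yes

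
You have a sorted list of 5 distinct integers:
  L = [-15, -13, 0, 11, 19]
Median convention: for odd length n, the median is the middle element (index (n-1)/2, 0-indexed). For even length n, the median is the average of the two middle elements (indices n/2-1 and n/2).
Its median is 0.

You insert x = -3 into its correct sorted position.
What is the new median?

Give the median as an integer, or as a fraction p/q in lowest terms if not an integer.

Answer: -3/2

Derivation:
Old list (sorted, length 5): [-15, -13, 0, 11, 19]
Old median = 0
Insert x = -3
Old length odd (5). Middle was index 2 = 0.
New length even (6). New median = avg of two middle elements.
x = -3: 2 elements are < x, 3 elements are > x.
New sorted list: [-15, -13, -3, 0, 11, 19]
New median = -3/2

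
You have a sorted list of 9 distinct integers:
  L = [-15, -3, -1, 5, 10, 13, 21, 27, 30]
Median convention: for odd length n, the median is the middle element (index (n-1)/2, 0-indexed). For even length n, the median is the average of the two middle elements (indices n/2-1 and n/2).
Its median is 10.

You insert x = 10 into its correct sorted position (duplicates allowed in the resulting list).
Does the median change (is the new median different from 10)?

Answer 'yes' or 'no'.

Answer: no

Derivation:
Old median = 10
Insert x = 10
New median = 10
Changed? no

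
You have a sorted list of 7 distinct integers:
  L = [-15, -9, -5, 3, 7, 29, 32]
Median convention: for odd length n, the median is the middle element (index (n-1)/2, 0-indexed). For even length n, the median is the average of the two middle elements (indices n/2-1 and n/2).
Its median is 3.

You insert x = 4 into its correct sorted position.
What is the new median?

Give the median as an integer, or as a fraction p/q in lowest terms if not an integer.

Old list (sorted, length 7): [-15, -9, -5, 3, 7, 29, 32]
Old median = 3
Insert x = 4
Old length odd (7). Middle was index 3 = 3.
New length even (8). New median = avg of two middle elements.
x = 4: 4 elements are < x, 3 elements are > x.
New sorted list: [-15, -9, -5, 3, 4, 7, 29, 32]
New median = 7/2

Answer: 7/2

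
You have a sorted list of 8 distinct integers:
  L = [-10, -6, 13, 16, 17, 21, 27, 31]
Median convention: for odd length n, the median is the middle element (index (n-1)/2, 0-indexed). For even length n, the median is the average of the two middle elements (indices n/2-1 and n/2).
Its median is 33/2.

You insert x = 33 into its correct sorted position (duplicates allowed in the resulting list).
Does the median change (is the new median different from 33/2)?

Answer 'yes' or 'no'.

Old median = 33/2
Insert x = 33
New median = 17
Changed? yes

Answer: yes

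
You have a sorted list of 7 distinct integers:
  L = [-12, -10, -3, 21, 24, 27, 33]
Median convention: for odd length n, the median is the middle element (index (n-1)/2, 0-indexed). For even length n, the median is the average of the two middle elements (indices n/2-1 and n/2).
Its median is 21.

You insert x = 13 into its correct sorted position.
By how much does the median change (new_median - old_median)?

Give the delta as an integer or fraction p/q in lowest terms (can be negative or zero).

Old median = 21
After inserting x = 13: new sorted = [-12, -10, -3, 13, 21, 24, 27, 33]
New median = 17
Delta = 17 - 21 = -4

Answer: -4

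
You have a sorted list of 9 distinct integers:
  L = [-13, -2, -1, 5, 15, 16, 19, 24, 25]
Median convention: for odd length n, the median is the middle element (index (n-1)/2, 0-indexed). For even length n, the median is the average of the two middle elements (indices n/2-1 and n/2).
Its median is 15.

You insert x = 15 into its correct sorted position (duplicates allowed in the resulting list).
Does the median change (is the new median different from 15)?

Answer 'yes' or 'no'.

Answer: no

Derivation:
Old median = 15
Insert x = 15
New median = 15
Changed? no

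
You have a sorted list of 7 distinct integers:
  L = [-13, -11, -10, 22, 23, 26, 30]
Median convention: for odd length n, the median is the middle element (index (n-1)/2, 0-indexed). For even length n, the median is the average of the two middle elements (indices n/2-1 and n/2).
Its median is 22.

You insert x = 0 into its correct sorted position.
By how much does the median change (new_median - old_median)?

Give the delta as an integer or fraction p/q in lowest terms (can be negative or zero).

Answer: -11

Derivation:
Old median = 22
After inserting x = 0: new sorted = [-13, -11, -10, 0, 22, 23, 26, 30]
New median = 11
Delta = 11 - 22 = -11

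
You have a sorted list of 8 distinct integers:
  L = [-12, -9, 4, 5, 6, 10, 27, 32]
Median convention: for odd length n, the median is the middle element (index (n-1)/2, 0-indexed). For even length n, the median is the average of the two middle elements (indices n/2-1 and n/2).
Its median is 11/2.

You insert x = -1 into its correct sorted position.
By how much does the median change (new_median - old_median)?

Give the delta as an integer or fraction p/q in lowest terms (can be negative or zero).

Old median = 11/2
After inserting x = -1: new sorted = [-12, -9, -1, 4, 5, 6, 10, 27, 32]
New median = 5
Delta = 5 - 11/2 = -1/2

Answer: -1/2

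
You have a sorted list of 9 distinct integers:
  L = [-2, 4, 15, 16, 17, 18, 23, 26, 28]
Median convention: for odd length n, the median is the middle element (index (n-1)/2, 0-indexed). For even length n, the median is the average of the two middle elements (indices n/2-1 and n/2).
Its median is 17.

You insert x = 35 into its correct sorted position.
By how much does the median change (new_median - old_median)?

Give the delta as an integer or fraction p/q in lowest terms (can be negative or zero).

Old median = 17
After inserting x = 35: new sorted = [-2, 4, 15, 16, 17, 18, 23, 26, 28, 35]
New median = 35/2
Delta = 35/2 - 17 = 1/2

Answer: 1/2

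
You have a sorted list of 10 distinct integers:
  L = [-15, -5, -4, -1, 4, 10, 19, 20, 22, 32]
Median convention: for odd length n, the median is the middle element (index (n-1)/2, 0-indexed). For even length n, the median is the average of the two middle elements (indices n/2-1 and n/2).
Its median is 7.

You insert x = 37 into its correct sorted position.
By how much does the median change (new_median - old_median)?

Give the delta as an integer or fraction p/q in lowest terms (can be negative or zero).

Old median = 7
After inserting x = 37: new sorted = [-15, -5, -4, -1, 4, 10, 19, 20, 22, 32, 37]
New median = 10
Delta = 10 - 7 = 3

Answer: 3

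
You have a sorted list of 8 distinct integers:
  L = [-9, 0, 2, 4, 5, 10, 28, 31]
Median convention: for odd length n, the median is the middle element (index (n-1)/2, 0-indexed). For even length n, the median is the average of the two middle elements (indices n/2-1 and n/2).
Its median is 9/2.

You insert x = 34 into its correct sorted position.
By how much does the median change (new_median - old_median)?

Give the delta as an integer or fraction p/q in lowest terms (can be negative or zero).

Old median = 9/2
After inserting x = 34: new sorted = [-9, 0, 2, 4, 5, 10, 28, 31, 34]
New median = 5
Delta = 5 - 9/2 = 1/2

Answer: 1/2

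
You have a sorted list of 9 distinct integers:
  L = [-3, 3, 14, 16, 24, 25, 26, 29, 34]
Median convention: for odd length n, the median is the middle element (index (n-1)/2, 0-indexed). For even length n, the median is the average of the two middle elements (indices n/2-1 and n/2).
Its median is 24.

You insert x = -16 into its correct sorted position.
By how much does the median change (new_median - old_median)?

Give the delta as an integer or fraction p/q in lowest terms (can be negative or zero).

Answer: -4

Derivation:
Old median = 24
After inserting x = -16: new sorted = [-16, -3, 3, 14, 16, 24, 25, 26, 29, 34]
New median = 20
Delta = 20 - 24 = -4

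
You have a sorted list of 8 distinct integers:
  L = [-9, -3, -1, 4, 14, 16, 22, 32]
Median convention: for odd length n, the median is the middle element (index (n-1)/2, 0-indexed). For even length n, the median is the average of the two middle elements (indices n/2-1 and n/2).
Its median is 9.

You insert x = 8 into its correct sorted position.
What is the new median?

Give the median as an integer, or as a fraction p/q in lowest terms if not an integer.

Old list (sorted, length 8): [-9, -3, -1, 4, 14, 16, 22, 32]
Old median = 9
Insert x = 8
Old length even (8). Middle pair: indices 3,4 = 4,14.
New length odd (9). New median = single middle element.
x = 8: 4 elements are < x, 4 elements are > x.
New sorted list: [-9, -3, -1, 4, 8, 14, 16, 22, 32]
New median = 8

Answer: 8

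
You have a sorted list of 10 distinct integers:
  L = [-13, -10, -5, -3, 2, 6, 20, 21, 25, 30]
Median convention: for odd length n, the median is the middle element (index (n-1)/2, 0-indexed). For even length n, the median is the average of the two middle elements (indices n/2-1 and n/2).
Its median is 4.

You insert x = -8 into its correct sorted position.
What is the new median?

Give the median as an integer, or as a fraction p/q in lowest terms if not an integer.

Answer: 2

Derivation:
Old list (sorted, length 10): [-13, -10, -5, -3, 2, 6, 20, 21, 25, 30]
Old median = 4
Insert x = -8
Old length even (10). Middle pair: indices 4,5 = 2,6.
New length odd (11). New median = single middle element.
x = -8: 2 elements are < x, 8 elements are > x.
New sorted list: [-13, -10, -8, -5, -3, 2, 6, 20, 21, 25, 30]
New median = 2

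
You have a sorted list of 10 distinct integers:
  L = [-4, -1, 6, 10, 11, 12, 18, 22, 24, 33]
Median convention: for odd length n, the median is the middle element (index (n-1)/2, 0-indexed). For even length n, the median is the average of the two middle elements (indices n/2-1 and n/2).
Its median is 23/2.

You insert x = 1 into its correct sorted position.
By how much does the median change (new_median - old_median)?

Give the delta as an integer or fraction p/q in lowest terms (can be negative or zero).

Old median = 23/2
After inserting x = 1: new sorted = [-4, -1, 1, 6, 10, 11, 12, 18, 22, 24, 33]
New median = 11
Delta = 11 - 23/2 = -1/2

Answer: -1/2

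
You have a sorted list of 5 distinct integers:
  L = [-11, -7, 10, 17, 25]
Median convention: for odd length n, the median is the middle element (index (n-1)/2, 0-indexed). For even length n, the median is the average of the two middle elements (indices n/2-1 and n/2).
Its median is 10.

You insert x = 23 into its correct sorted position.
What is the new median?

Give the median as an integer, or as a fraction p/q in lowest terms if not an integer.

Answer: 27/2

Derivation:
Old list (sorted, length 5): [-11, -7, 10, 17, 25]
Old median = 10
Insert x = 23
Old length odd (5). Middle was index 2 = 10.
New length even (6). New median = avg of two middle elements.
x = 23: 4 elements are < x, 1 elements are > x.
New sorted list: [-11, -7, 10, 17, 23, 25]
New median = 27/2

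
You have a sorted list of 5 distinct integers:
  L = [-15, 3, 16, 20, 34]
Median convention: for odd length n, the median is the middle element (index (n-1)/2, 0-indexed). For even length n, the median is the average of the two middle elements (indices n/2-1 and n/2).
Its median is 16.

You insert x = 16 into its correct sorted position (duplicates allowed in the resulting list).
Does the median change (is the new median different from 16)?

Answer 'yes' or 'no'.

Old median = 16
Insert x = 16
New median = 16
Changed? no

Answer: no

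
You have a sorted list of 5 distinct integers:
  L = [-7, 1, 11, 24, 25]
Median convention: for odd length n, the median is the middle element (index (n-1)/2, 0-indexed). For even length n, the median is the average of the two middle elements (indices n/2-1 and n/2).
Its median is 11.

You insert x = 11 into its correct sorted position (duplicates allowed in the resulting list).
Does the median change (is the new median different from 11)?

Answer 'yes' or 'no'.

Old median = 11
Insert x = 11
New median = 11
Changed? no

Answer: no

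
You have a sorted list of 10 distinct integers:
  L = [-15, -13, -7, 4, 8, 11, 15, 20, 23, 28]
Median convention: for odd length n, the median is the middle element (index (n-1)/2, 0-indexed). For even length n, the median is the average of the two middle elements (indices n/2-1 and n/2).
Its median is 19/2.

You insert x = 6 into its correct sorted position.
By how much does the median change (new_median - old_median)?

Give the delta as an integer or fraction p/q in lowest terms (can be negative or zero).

Old median = 19/2
After inserting x = 6: new sorted = [-15, -13, -7, 4, 6, 8, 11, 15, 20, 23, 28]
New median = 8
Delta = 8 - 19/2 = -3/2

Answer: -3/2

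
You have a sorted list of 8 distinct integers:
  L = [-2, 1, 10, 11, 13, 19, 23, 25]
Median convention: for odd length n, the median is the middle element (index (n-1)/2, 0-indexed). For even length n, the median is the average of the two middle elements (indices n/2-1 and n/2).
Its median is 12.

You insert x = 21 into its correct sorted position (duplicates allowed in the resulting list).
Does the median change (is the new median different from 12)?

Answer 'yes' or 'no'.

Old median = 12
Insert x = 21
New median = 13
Changed? yes

Answer: yes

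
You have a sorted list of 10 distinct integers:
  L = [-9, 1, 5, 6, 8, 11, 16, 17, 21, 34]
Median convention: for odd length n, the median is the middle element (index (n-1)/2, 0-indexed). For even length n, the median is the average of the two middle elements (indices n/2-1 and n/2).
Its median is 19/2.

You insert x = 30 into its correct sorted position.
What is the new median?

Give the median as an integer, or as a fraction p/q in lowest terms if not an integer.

Answer: 11

Derivation:
Old list (sorted, length 10): [-9, 1, 5, 6, 8, 11, 16, 17, 21, 34]
Old median = 19/2
Insert x = 30
Old length even (10). Middle pair: indices 4,5 = 8,11.
New length odd (11). New median = single middle element.
x = 30: 9 elements are < x, 1 elements are > x.
New sorted list: [-9, 1, 5, 6, 8, 11, 16, 17, 21, 30, 34]
New median = 11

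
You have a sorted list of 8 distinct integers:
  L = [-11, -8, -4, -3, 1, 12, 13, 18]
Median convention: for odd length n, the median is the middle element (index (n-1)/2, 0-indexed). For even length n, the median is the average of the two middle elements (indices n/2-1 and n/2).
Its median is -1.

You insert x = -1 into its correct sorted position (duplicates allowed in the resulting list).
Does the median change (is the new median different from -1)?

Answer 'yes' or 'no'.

Old median = -1
Insert x = -1
New median = -1
Changed? no

Answer: no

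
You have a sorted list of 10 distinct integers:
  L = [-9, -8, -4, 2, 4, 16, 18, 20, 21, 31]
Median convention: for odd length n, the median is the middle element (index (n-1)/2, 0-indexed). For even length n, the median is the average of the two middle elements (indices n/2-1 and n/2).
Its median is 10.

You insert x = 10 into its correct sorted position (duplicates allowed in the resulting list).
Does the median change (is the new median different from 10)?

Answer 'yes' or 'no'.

Old median = 10
Insert x = 10
New median = 10
Changed? no

Answer: no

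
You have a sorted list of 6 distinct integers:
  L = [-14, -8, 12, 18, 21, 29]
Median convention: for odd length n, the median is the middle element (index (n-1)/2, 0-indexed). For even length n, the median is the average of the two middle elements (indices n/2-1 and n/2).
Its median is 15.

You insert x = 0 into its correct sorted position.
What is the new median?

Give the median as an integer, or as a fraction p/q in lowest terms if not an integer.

Answer: 12

Derivation:
Old list (sorted, length 6): [-14, -8, 12, 18, 21, 29]
Old median = 15
Insert x = 0
Old length even (6). Middle pair: indices 2,3 = 12,18.
New length odd (7). New median = single middle element.
x = 0: 2 elements are < x, 4 elements are > x.
New sorted list: [-14, -8, 0, 12, 18, 21, 29]
New median = 12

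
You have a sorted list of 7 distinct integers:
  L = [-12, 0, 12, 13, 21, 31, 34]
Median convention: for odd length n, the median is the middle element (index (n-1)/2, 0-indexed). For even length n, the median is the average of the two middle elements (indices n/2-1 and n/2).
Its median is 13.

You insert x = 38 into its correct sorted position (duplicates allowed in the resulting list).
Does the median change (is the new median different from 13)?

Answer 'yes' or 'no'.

Old median = 13
Insert x = 38
New median = 17
Changed? yes

Answer: yes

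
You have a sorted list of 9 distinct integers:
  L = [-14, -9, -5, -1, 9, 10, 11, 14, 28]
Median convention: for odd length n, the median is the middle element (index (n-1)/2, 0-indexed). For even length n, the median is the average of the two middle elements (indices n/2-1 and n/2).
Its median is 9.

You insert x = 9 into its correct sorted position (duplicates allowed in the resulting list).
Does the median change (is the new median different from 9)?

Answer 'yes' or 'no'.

Old median = 9
Insert x = 9
New median = 9
Changed? no

Answer: no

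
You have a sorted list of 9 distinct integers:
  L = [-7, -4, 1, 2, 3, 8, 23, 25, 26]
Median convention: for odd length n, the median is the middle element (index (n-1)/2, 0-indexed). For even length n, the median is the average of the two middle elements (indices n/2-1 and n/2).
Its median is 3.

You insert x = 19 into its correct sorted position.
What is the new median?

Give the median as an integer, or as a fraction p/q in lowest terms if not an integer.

Old list (sorted, length 9): [-7, -4, 1, 2, 3, 8, 23, 25, 26]
Old median = 3
Insert x = 19
Old length odd (9). Middle was index 4 = 3.
New length even (10). New median = avg of two middle elements.
x = 19: 6 elements are < x, 3 elements are > x.
New sorted list: [-7, -4, 1, 2, 3, 8, 19, 23, 25, 26]
New median = 11/2

Answer: 11/2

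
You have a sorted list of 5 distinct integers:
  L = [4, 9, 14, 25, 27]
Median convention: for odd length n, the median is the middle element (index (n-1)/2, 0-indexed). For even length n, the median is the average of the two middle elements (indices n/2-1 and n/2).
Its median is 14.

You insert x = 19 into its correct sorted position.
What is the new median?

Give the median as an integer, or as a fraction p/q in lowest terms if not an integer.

Answer: 33/2

Derivation:
Old list (sorted, length 5): [4, 9, 14, 25, 27]
Old median = 14
Insert x = 19
Old length odd (5). Middle was index 2 = 14.
New length even (6). New median = avg of two middle elements.
x = 19: 3 elements are < x, 2 elements are > x.
New sorted list: [4, 9, 14, 19, 25, 27]
New median = 33/2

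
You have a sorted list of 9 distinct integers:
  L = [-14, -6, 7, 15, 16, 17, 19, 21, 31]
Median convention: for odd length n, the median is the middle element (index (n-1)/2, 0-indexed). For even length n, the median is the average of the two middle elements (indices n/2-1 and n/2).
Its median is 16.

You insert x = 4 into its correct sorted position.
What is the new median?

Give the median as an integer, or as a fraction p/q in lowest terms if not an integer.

Answer: 31/2

Derivation:
Old list (sorted, length 9): [-14, -6, 7, 15, 16, 17, 19, 21, 31]
Old median = 16
Insert x = 4
Old length odd (9). Middle was index 4 = 16.
New length even (10). New median = avg of two middle elements.
x = 4: 2 elements are < x, 7 elements are > x.
New sorted list: [-14, -6, 4, 7, 15, 16, 17, 19, 21, 31]
New median = 31/2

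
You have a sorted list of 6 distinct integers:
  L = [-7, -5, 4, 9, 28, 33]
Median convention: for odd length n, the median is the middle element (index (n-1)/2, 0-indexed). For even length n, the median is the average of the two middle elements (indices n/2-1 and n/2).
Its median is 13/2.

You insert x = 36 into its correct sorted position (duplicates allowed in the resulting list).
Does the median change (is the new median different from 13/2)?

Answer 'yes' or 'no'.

Answer: yes

Derivation:
Old median = 13/2
Insert x = 36
New median = 9
Changed? yes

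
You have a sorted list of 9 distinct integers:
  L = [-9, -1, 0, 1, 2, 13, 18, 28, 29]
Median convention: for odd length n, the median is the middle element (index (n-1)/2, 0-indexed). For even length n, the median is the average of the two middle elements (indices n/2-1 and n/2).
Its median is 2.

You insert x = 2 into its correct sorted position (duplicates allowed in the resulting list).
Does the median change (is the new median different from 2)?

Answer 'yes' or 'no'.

Answer: no

Derivation:
Old median = 2
Insert x = 2
New median = 2
Changed? no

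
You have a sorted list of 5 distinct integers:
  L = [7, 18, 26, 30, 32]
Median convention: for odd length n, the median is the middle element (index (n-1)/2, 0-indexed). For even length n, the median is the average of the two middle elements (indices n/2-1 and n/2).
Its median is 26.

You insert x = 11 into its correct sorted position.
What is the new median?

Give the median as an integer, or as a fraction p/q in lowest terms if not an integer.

Answer: 22

Derivation:
Old list (sorted, length 5): [7, 18, 26, 30, 32]
Old median = 26
Insert x = 11
Old length odd (5). Middle was index 2 = 26.
New length even (6). New median = avg of two middle elements.
x = 11: 1 elements are < x, 4 elements are > x.
New sorted list: [7, 11, 18, 26, 30, 32]
New median = 22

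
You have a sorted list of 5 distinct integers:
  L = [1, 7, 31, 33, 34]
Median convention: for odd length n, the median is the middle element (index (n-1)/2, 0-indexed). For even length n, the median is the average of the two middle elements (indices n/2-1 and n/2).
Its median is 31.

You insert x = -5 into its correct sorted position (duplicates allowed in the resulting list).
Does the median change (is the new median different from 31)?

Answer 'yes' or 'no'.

Answer: yes

Derivation:
Old median = 31
Insert x = -5
New median = 19
Changed? yes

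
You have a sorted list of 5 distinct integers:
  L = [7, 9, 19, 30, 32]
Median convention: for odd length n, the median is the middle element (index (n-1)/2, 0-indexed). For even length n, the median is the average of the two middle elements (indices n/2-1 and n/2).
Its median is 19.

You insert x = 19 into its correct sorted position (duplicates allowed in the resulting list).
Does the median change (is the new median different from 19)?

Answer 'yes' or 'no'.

Answer: no

Derivation:
Old median = 19
Insert x = 19
New median = 19
Changed? no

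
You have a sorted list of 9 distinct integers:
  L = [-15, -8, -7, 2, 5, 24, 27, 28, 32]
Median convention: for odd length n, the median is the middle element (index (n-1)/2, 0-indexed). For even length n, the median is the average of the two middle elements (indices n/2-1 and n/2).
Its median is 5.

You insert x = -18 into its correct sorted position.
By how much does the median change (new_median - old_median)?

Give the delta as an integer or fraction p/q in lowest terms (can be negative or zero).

Answer: -3/2

Derivation:
Old median = 5
After inserting x = -18: new sorted = [-18, -15, -8, -7, 2, 5, 24, 27, 28, 32]
New median = 7/2
Delta = 7/2 - 5 = -3/2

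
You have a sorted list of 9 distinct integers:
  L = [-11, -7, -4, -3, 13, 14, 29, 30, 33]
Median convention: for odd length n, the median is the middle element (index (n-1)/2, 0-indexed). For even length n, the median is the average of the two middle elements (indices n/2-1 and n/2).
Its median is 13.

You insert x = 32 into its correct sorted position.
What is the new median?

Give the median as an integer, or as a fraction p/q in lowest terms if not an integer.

Answer: 27/2

Derivation:
Old list (sorted, length 9): [-11, -7, -4, -3, 13, 14, 29, 30, 33]
Old median = 13
Insert x = 32
Old length odd (9). Middle was index 4 = 13.
New length even (10). New median = avg of two middle elements.
x = 32: 8 elements are < x, 1 elements are > x.
New sorted list: [-11, -7, -4, -3, 13, 14, 29, 30, 32, 33]
New median = 27/2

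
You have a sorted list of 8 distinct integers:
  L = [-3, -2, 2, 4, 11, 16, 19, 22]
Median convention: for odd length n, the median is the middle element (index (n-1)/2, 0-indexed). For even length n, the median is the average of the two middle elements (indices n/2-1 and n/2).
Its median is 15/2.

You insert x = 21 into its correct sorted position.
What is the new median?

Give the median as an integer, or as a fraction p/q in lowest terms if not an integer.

Old list (sorted, length 8): [-3, -2, 2, 4, 11, 16, 19, 22]
Old median = 15/2
Insert x = 21
Old length even (8). Middle pair: indices 3,4 = 4,11.
New length odd (9). New median = single middle element.
x = 21: 7 elements are < x, 1 elements are > x.
New sorted list: [-3, -2, 2, 4, 11, 16, 19, 21, 22]
New median = 11

Answer: 11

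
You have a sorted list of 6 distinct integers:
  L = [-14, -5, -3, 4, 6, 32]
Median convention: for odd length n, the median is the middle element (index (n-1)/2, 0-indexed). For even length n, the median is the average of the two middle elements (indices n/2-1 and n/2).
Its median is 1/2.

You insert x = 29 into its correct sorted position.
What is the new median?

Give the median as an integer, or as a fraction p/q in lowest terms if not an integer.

Old list (sorted, length 6): [-14, -5, -3, 4, 6, 32]
Old median = 1/2
Insert x = 29
Old length even (6). Middle pair: indices 2,3 = -3,4.
New length odd (7). New median = single middle element.
x = 29: 5 elements are < x, 1 elements are > x.
New sorted list: [-14, -5, -3, 4, 6, 29, 32]
New median = 4

Answer: 4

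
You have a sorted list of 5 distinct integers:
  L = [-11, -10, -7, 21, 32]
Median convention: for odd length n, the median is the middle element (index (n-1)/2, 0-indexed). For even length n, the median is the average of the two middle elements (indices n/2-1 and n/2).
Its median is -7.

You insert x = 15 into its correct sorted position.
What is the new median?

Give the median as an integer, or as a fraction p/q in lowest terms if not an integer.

Old list (sorted, length 5): [-11, -10, -7, 21, 32]
Old median = -7
Insert x = 15
Old length odd (5). Middle was index 2 = -7.
New length even (6). New median = avg of two middle elements.
x = 15: 3 elements are < x, 2 elements are > x.
New sorted list: [-11, -10, -7, 15, 21, 32]
New median = 4

Answer: 4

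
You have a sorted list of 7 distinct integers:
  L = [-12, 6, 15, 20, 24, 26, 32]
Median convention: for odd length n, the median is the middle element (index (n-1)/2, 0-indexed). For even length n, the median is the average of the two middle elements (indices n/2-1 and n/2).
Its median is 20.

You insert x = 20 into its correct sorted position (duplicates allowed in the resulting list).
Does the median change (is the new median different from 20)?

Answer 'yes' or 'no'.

Old median = 20
Insert x = 20
New median = 20
Changed? no

Answer: no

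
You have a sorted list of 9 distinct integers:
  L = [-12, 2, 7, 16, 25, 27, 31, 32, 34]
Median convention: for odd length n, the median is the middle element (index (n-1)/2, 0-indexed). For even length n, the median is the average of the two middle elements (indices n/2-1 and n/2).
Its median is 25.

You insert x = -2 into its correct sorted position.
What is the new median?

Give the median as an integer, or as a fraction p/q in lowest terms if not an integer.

Answer: 41/2

Derivation:
Old list (sorted, length 9): [-12, 2, 7, 16, 25, 27, 31, 32, 34]
Old median = 25
Insert x = -2
Old length odd (9). Middle was index 4 = 25.
New length even (10). New median = avg of two middle elements.
x = -2: 1 elements are < x, 8 elements are > x.
New sorted list: [-12, -2, 2, 7, 16, 25, 27, 31, 32, 34]
New median = 41/2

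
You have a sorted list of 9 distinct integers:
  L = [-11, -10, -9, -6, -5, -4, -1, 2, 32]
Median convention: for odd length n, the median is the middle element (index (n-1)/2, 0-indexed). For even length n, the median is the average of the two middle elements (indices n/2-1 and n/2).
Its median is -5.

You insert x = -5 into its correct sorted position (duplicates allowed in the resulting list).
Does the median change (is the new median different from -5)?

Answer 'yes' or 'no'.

Old median = -5
Insert x = -5
New median = -5
Changed? no

Answer: no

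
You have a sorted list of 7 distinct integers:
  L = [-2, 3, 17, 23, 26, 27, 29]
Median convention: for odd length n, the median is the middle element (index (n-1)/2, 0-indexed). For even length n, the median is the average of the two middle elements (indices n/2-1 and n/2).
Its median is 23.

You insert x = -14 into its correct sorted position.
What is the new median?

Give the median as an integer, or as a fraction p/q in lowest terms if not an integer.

Answer: 20

Derivation:
Old list (sorted, length 7): [-2, 3, 17, 23, 26, 27, 29]
Old median = 23
Insert x = -14
Old length odd (7). Middle was index 3 = 23.
New length even (8). New median = avg of two middle elements.
x = -14: 0 elements are < x, 7 elements are > x.
New sorted list: [-14, -2, 3, 17, 23, 26, 27, 29]
New median = 20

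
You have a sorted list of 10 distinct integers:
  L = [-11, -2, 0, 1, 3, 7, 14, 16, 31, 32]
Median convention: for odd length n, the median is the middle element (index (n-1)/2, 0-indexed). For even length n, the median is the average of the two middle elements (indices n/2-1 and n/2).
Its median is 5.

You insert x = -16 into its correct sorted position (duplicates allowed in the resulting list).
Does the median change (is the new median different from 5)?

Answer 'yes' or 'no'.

Old median = 5
Insert x = -16
New median = 3
Changed? yes

Answer: yes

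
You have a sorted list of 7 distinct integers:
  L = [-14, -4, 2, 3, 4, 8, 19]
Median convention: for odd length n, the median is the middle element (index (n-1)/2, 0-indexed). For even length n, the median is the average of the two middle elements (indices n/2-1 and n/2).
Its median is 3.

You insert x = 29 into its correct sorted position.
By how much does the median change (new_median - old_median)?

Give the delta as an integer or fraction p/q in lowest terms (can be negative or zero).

Answer: 1/2

Derivation:
Old median = 3
After inserting x = 29: new sorted = [-14, -4, 2, 3, 4, 8, 19, 29]
New median = 7/2
Delta = 7/2 - 3 = 1/2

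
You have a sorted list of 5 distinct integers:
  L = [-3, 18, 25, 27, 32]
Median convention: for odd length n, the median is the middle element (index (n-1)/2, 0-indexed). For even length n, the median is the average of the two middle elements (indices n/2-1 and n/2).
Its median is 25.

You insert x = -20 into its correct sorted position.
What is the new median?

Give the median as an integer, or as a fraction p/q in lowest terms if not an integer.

Old list (sorted, length 5): [-3, 18, 25, 27, 32]
Old median = 25
Insert x = -20
Old length odd (5). Middle was index 2 = 25.
New length even (6). New median = avg of two middle elements.
x = -20: 0 elements are < x, 5 elements are > x.
New sorted list: [-20, -3, 18, 25, 27, 32]
New median = 43/2

Answer: 43/2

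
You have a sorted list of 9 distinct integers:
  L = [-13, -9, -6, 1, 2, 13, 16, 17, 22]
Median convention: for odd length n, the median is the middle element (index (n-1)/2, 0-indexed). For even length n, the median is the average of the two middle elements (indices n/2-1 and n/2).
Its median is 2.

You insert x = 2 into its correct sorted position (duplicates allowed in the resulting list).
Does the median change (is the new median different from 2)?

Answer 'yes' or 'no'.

Old median = 2
Insert x = 2
New median = 2
Changed? no

Answer: no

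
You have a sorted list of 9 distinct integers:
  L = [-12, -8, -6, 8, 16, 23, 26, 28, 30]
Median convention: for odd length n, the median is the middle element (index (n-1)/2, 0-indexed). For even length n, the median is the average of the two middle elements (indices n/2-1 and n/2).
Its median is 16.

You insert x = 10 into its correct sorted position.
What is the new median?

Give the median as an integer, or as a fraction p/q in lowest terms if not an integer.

Answer: 13

Derivation:
Old list (sorted, length 9): [-12, -8, -6, 8, 16, 23, 26, 28, 30]
Old median = 16
Insert x = 10
Old length odd (9). Middle was index 4 = 16.
New length even (10). New median = avg of two middle elements.
x = 10: 4 elements are < x, 5 elements are > x.
New sorted list: [-12, -8, -6, 8, 10, 16, 23, 26, 28, 30]
New median = 13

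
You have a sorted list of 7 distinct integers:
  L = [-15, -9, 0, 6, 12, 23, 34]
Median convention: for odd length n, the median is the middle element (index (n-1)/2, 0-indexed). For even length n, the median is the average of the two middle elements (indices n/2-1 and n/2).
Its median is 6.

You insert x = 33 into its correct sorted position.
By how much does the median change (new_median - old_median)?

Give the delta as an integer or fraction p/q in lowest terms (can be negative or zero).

Old median = 6
After inserting x = 33: new sorted = [-15, -9, 0, 6, 12, 23, 33, 34]
New median = 9
Delta = 9 - 6 = 3

Answer: 3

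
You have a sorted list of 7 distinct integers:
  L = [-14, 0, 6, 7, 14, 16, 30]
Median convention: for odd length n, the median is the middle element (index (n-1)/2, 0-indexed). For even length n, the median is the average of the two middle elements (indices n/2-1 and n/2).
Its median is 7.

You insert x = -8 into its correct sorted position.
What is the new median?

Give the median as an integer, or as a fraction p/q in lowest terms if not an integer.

Answer: 13/2

Derivation:
Old list (sorted, length 7): [-14, 0, 6, 7, 14, 16, 30]
Old median = 7
Insert x = -8
Old length odd (7). Middle was index 3 = 7.
New length even (8). New median = avg of two middle elements.
x = -8: 1 elements are < x, 6 elements are > x.
New sorted list: [-14, -8, 0, 6, 7, 14, 16, 30]
New median = 13/2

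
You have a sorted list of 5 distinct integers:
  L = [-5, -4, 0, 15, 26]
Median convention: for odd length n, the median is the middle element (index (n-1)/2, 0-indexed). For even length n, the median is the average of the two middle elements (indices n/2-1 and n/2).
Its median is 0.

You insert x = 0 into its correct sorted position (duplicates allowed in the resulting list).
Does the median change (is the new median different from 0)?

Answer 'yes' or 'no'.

Old median = 0
Insert x = 0
New median = 0
Changed? no

Answer: no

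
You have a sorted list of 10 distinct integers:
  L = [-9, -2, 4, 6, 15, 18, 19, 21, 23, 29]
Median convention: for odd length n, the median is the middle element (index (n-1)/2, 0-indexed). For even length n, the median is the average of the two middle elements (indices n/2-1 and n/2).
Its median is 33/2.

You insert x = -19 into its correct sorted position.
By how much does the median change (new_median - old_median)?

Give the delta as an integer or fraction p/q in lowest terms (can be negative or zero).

Answer: -3/2

Derivation:
Old median = 33/2
After inserting x = -19: new sorted = [-19, -9, -2, 4, 6, 15, 18, 19, 21, 23, 29]
New median = 15
Delta = 15 - 33/2 = -3/2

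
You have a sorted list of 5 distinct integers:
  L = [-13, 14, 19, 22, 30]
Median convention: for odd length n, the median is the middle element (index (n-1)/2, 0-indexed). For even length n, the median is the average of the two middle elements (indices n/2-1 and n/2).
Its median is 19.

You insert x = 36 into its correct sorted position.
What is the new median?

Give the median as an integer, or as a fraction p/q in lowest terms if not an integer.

Old list (sorted, length 5): [-13, 14, 19, 22, 30]
Old median = 19
Insert x = 36
Old length odd (5). Middle was index 2 = 19.
New length even (6). New median = avg of two middle elements.
x = 36: 5 elements are < x, 0 elements are > x.
New sorted list: [-13, 14, 19, 22, 30, 36]
New median = 41/2

Answer: 41/2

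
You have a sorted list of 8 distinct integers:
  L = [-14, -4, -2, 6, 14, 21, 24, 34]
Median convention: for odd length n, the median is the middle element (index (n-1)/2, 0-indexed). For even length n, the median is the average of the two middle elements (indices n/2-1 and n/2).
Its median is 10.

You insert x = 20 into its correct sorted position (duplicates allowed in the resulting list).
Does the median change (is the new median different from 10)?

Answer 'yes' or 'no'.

Old median = 10
Insert x = 20
New median = 14
Changed? yes

Answer: yes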